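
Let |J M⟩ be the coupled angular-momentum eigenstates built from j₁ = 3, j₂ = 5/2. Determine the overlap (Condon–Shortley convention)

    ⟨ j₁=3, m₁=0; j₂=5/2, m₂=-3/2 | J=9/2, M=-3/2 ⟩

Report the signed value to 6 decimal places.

j₁+j₂−J=1  J+j₁−j₂=5  J−j₁+j₂=4  j₁+j₂+J+1=11
(j₁±m₁, j₂±m₂, J±M) = (3,3,1,4,3,6)
P² = 207360/77
sum k=0..1:
  [0] +1/72 = 1/72
  [1] −1/288 = -1/288
S = 1/96
C² = P²·S² = 45/154 ; C = +0.540562

+√(45/154) ≈ +0.540562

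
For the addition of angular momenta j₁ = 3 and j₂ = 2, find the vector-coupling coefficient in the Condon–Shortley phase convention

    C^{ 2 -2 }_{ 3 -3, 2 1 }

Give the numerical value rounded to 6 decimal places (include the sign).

√[5·3!3!1!/8! · 0!6!3!1!0!4!] = √(3240/7)
  +(−1)^3/∏(3,0,3,0,0,1)! = -1/36  (running -1/36)
⟨..|..⟩ = √(3240/7)·(-1/36) = -0.597614

-0.597614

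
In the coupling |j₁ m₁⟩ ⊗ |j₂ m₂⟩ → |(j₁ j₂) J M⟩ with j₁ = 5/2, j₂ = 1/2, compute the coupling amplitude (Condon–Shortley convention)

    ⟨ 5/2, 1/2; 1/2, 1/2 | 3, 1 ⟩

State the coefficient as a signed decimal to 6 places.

+0.816497

√[7·0!5!1!/7! · 3!2!1!0!4!2!] = √(96)
  +(−1)^0/∏(0,0,2,1,3,0)! = 1/12  (running 1/12)
⟨..|..⟩ = √(96)·(1/12) = +0.816497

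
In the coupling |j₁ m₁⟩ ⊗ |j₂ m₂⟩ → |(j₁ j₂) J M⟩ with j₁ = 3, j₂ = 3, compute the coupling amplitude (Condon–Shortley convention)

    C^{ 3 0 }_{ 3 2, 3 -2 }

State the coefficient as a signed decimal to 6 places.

+√(1/6) ≈ +0.408248

j₁+j₂−J=3  J+j₁−j₂=3  J−j₁+j₂=3  j₁+j₂+J+1=10
(j₁±m₁, j₂±m₂, J±M) = (5,1,1,5,3,3)
P² = 216
sum k=0..1:
  [0] +1/24 = 1/24
  [1] −1/72 = -1/72
S = 1/36
C² = P²·S² = 1/6 ; C = +0.408248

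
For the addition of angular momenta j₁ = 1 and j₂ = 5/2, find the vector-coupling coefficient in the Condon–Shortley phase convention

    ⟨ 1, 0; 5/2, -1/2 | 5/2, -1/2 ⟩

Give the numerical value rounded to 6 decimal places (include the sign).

+0.169031

j₁+j₂−J=1  J+j₁−j₂=1  J−j₁+j₂=4  j₁+j₂+J+1=7
(j₁±m₁, j₂±m₂, J±M) = (1,1,2,3,2,3)
P² = 144/35
sum k=0..1:
  [0] +1/4 = 1/4
  [1] −1/6 = -1/6
S = 1/12
C² = P²·S² = 1/35 ; C = +0.169031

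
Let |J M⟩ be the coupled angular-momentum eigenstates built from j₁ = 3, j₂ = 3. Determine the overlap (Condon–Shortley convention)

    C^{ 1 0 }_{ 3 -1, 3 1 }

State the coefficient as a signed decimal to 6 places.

-0.188982

√[3·5!1!1!/8! · 2!4!4!2!1!1!] = √(144/7)
  +(−1)^3/∏(3,2,1,1,0,0)! = -1/12  (running -1/12)
  +(−1)^4/∏(4,1,0,0,1,1)! = 1/24  (running -1/24)
⟨..|..⟩ = √(144/7)·(-1/24) = -0.188982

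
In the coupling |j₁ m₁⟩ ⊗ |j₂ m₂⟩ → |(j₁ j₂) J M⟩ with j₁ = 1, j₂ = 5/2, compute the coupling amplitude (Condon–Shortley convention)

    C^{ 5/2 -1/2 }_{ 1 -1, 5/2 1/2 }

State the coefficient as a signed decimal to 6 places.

√[6·1!1!4!/7! · 0!2!3!2!2!3!] = √(288/35)
  +(−1)^1/∏(1,0,1,2,0,2)! = -1/4  (running -1/4)
⟨..|..⟩ = √(288/35)·(-1/4) = -0.717137

−√(18/35) = -0.717137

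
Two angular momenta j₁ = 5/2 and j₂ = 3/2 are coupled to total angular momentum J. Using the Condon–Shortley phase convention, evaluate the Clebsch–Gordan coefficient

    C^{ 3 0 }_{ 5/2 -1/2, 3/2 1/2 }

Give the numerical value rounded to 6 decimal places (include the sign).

−√(1/5) = -0.447214

triangle: 1!×4!×2!/8! = 48/40320
(j±m)!: 2!×3!×2!×1!×3!×3! = 864
prefactor² = (2J+1)×Δ×N² = 36/5
  k=0: +1/(0!×1!×3!×2!×1!×0!) = 1/12
  k=1: −1/(1!×0!×2!×1!×2!×1!) = -1/4
Σ = -1/6  ⇒  CG² = 36/5×(-1/6)² = 1/5
CG = −√(1/5) = -0.447214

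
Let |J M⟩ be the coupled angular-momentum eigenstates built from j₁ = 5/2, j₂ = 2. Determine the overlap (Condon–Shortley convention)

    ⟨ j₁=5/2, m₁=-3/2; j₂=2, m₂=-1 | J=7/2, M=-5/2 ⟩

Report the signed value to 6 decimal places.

triangle: 1!×4!×3!/9! = 144/362880
(j±m)!: 1!×4!×1!×3!×1!×6! = 103680
prefactor² = (2J+1)×Δ×N² = 2304/7
  k=0: +1/(0!×1!×4!×1!×0!×2!) = 1/48
  k=1: −1/(1!×0!×3!×0!×1!×3!) = -1/36
Σ = -1/144  ⇒  CG² = 2304/7×(-1/144)² = 1/63
CG = −√(1/63) = -0.125988

−√(1/63) ≈ -0.125988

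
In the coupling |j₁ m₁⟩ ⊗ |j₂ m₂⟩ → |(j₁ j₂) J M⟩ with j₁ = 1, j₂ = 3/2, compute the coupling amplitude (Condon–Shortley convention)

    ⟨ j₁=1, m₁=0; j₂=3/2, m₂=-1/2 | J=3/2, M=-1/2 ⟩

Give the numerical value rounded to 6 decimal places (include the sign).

+0.258199  (= +√(1/15))

triangle: 1!×1!×2!/5! = 2/120
(j±m)!: 1!×1!×1!×2!×1!×2! = 4
prefactor² = (2J+1)×Δ×N² = 4/15
  k=0: +1/(0!×1!×1!×1!×0!×1!) = 1
  k=1: −1/(1!×0!×0!×0!×1!×2!) = -1/2
Σ = 1/2  ⇒  CG² = 4/15×1/2² = 1/15
CG = +√(1/15) = +0.258199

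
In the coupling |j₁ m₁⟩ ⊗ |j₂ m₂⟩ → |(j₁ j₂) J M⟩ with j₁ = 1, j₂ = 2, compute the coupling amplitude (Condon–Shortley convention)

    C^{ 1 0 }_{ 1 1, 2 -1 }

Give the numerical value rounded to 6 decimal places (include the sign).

+0.547723  (= +√(3/10))

√[3·2!0!2!/5! · 2!0!1!3!1!1!] = √(6/5)
  +(−1)^0/∏(0,2,0,1,0,1)! = 1/2  (running 1/2)
⟨..|..⟩ = √(6/5)·(1/2) = +0.547723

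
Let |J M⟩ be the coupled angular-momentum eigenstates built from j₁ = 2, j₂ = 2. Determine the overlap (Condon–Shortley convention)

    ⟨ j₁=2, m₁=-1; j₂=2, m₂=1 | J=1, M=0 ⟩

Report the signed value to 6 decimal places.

+√(1/10) = +0.316228

j₁+j₂−J=3  J+j₁−j₂=1  J−j₁+j₂=1  j₁+j₂+J+1=6
(j₁±m₁, j₂±m₂, J±M) = (1,3,3,1,1,1)
P² = 9/10
sum k=2..3:
  [2] +1/2 = 1/2
  [3] −1/6 = -1/6
S = 1/3
C² = P²·S² = 1/10 ; C = +0.316228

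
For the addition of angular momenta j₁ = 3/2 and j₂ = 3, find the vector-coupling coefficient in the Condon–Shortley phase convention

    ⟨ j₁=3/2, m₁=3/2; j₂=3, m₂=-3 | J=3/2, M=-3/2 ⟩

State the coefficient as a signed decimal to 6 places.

j₁+j₂−J=3  J+j₁−j₂=0  J−j₁+j₂=3  j₁+j₂+J+1=7
(j₁±m₁, j₂±m₂, J±M) = (3,0,0,6,0,3)
P² = 5184/7
sum k=0..0:
  [0] +1/36 = 1/36
S = 1/36
C² = P²·S² = 4/7 ; C = +0.755929

+√(4/7) ≈ +0.755929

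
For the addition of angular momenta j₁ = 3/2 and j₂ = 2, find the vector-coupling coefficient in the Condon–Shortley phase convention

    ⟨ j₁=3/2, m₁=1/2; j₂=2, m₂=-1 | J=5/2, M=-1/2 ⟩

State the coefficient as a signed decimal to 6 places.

+0.597614

j₁+j₂−J=1  J+j₁−j₂=2  J−j₁+j₂=3  j₁+j₂+J+1=7
(j₁±m₁, j₂±m₂, J±M) = (2,1,1,3,2,3)
P² = 72/35
sum k=0..1:
  [0] +1/2 = 1/2
  [1] −1/12 = -1/12
S = 5/12
C² = P²·S² = 5/14 ; C = +0.597614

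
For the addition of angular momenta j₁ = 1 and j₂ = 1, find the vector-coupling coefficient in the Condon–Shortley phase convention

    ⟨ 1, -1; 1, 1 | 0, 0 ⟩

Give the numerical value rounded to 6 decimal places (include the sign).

+√(1/3) = +0.577350

triangle: 2!*0!*0!/3! = 2/6
(j±m)!: 0!*2!*2!*0!*0!*0! = 4
prefactor² = (2J+1)*Δ*N² = 4/3
  k=2: +1/(2!*0!*0!*0!*0!*0!) = 1/2
Σ = 1/2  ⇒  CG² = 4/3*1/2² = 1/3
CG = +√(1/3) = +0.577350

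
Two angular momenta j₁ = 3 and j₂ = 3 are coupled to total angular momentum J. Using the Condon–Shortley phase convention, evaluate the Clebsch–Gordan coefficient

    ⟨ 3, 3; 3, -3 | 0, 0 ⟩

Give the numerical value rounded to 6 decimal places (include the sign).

triangle: 6!*0!*0!/7! = 720/5040
(j±m)!: 6!*0!*0!*6!*0!*0! = 518400
prefactor² = (2J+1)*Δ*N² = 518400/7
  k=0: +1/(0!*6!*0!*0!*0!*0!) = 1/720
Σ = 1/720  ⇒  CG² = 518400/7*1/720² = 1/7
CG = +√(1/7) = +0.377964

+√(1/7) ≈ +0.377964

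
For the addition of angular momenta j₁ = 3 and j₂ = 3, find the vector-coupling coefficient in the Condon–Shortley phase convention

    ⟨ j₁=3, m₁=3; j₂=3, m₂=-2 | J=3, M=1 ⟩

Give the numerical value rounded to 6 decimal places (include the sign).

triangle: 3!*3!*3!/10! = 216/3628800
(j±m)!: 6!*0!*1!*5!*4!*2! = 4147200
prefactor² = (2J+1)*Δ*N² = 1728
  k=0: +1/(0!*3!*0!*1!*3!*2!) = 1/72
Σ = 1/72  ⇒  CG² = 1728*1/72² = 1/3
CG = +√(1/3) = +0.577350

+0.577350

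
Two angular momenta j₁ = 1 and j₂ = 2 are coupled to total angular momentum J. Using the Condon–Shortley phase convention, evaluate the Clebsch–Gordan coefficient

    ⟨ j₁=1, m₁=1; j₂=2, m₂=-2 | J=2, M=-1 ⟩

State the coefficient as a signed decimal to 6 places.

+0.577350  (= +√(1/3))

√[5·1!1!3!/6! · 2!0!0!4!1!3!] = √(12)
  +(−1)^0/∏(0,1,0,0,1,3)! = 1/6  (running 1/6)
⟨..|..⟩ = √(12)·(1/6) = +0.577350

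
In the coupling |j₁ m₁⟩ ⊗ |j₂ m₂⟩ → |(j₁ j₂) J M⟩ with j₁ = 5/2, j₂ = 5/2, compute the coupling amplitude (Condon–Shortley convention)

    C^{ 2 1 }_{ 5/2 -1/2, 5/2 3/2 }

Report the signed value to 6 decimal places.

√[5·3!2!2!/8! · 2!3!4!1!3!1!] = √(36/7)
  +(−1)^2/∏(2,1,1,2,1,0)! = 1/4  (running 1/4)
  +(−1)^3/∏(3,0,0,1,2,1)! = -1/12  (running 1/6)
⟨..|..⟩ = √(36/7)·(1/6) = +0.377964

+0.377964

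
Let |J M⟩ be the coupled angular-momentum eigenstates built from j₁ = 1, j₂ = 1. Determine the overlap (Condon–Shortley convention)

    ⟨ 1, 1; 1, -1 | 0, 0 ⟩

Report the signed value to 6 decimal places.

triangle: 2!*0!*0!/3! = 2/6
(j±m)!: 2!*0!*0!*2!*0!*0! = 4
prefactor² = (2J+1)*Δ*N² = 4/3
  k=0: +1/(0!*2!*0!*0!*0!*0!) = 1/2
Σ = 1/2  ⇒  CG² = 4/3*1/2² = 1/3
CG = +√(1/3) = +0.577350

+√(1/3) = +0.577350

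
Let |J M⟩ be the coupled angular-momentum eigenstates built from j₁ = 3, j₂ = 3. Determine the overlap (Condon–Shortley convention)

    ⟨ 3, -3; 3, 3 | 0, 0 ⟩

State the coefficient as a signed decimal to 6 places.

√[1·6!0!0!/7! · 0!6!6!0!0!0!] = √(518400/7)
  +(−1)^6/∏(6,0,0,0,0,0)! = 1/720  (running 1/720)
⟨..|..⟩ = √(518400/7)·(1/720) = +0.377964

+0.377964  (= +√(1/7))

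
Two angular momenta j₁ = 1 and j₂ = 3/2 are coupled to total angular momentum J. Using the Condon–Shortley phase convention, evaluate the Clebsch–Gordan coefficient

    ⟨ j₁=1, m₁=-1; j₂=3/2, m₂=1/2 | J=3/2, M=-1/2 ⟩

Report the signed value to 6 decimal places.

-0.730297

√[4·1!1!2!/5! · 0!2!2!1!1!2!] = √(8/15)
  +(−1)^1/∏(1,0,1,1,0,1)! = -1  (running -1)
⟨..|..⟩ = √(8/15)·(-1) = -0.730297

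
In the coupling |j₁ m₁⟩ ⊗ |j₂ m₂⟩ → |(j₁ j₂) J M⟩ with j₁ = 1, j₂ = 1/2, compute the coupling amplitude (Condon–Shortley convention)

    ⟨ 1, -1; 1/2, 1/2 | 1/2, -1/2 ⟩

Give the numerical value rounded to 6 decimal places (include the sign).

√[2·1!1!0!/3! · 0!2!1!0!0!1!] = √(2/3)
  +(−1)^1/∏(1,0,1,0,0,0)! = -1  (running -1)
⟨..|..⟩ = √(2/3)·(-1) = -0.816497

−√(2/3) ≈ -0.816497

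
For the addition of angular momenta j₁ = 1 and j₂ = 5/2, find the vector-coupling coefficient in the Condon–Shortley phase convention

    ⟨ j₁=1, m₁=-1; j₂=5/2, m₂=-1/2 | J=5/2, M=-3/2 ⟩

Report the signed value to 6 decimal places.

triangle: 1!×1!×4!/7! = 24/5040
(j±m)!: 0!×2!×2!×3!×1!×4! = 576
prefactor² = (2J+1)×Δ×N² = 576/35
  k=1: −1/(1!×0!×1!×1!×0!×3!) = -1/6
Σ = -1/6  ⇒  CG² = 576/35×(-1/6)² = 16/35
CG = −√(16/35) = -0.676123

-0.676123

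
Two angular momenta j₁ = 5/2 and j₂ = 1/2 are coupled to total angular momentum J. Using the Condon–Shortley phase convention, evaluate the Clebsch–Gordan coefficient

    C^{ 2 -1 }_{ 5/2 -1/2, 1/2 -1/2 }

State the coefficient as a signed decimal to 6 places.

√[5·1!4!0!/6! · 2!3!0!1!1!3!] = √(12)
  +(−1)^0/∏(0,1,3,0,1,0)! = 1/6  (running 1/6)
⟨..|..⟩ = √(12)·(1/6) = +0.577350

+0.577350  (= +√(1/3))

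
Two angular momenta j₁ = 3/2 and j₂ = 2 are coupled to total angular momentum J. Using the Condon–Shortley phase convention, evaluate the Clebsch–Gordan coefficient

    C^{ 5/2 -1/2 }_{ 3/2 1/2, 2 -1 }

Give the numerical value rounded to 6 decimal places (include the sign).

+0.597614  (= +√(5/14))

triangle: 1!*2!*3!/7! = 12/5040
(j±m)!: 2!*1!*1!*3!*2!*3! = 144
prefactor² = (2J+1)*Δ*N² = 72/35
  k=0: +1/(0!*1!*1!*1!*1!*2!) = 1/2
  k=1: −1/(1!*0!*0!*0!*2!*3!) = -1/12
Σ = 5/12  ⇒  CG² = 72/35*5/12² = 5/14
CG = +√(5/14) = +0.597614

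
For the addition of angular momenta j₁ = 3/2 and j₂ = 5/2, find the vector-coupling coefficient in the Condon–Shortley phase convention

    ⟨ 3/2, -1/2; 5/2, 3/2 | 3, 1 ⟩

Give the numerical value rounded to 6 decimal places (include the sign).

−√(49/120) = -0.639010

j₁+j₂−J=1  J+j₁−j₂=2  J−j₁+j₂=4  j₁+j₂+J+1=8
(j₁±m₁, j₂±m₂, J±M) = (1,2,4,1,4,2)
P² = 96/5
sum k=0..1:
  [0] +1/48 = 1/48
  [1] −1/6 = -1/6
S = -7/48
C² = P²·S² = 49/120 ; C = -0.639010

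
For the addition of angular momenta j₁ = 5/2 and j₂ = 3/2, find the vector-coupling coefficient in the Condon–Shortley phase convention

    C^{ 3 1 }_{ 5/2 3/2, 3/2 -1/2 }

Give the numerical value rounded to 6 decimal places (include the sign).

triangle: 1!·4!·2!/8! = 48/40320
(j±m)!: 4!·1!·1!·2!·4!·2! = 2304
prefactor² = (2J+1)·Δ·N² = 96/5
  k=0: +1/(0!·1!·1!·1!·3!·1!) = 1/6
  k=1: −1/(1!·0!·0!·0!·4!·2!) = -1/48
Σ = 7/48  ⇒  CG² = 96/5·7/48² = 49/120
CG = +√(49/120) = +0.639010

+√(49/120) ≈ +0.639010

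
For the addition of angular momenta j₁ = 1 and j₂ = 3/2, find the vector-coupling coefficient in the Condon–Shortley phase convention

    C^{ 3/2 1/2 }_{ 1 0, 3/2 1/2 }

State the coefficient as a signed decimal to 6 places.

j₁+j₂−J=1  J+j₁−j₂=1  J−j₁+j₂=2  j₁+j₂+J+1=5
(j₁±m₁, j₂±m₂, J±M) = (1,1,2,1,2,1)
P² = 4/15
sum k=0..1:
  [0] +1/2 = 1/2
  [1] −1/1 = -1
S = -1/2
C² = P²·S² = 1/15 ; C = -0.258199

−√(1/15) ≈ -0.258199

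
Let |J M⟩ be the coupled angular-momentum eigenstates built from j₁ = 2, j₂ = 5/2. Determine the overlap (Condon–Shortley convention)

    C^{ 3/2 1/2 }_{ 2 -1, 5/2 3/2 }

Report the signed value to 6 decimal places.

+√(2/105) = +0.138013

j₁+j₂−J=3  J+j₁−j₂=1  J−j₁+j₂=2  j₁+j₂+J+1=7
(j₁±m₁, j₂±m₂, J±M) = (1,3,4,1,2,1)
P² = 96/35
sum k=2..3:
  [2] +1/4 = 1/4
  [3] −1/6 = -1/6
S = 1/12
C² = P²·S² = 2/105 ; C = +0.138013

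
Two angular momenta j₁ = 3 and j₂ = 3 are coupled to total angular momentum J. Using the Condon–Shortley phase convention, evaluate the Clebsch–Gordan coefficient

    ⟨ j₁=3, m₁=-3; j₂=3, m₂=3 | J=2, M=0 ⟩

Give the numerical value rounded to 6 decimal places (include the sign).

+√(25/84) = +0.545545

j₁+j₂−J=4  J+j₁−j₂=2  J−j₁+j₂=2  j₁+j₂+J+1=9
(j₁±m₁, j₂±m₂, J±M) = (0,6,6,0,2,2)
P² = 19200/7
sum k=4..4:
  [4] +1/96 = 1/96
S = 1/96
C² = P²·S² = 25/84 ; C = +0.545545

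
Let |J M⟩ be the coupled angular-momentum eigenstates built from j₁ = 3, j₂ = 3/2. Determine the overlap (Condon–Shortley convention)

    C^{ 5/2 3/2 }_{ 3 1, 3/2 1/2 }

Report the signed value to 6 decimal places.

√[6·2!4!1!/8! · 4!2!2!1!4!1!] = √(576/35)
  +(−1)^1/∏(1,1,1,1,3,0)! = -1/6  (running -1/6)
  +(−1)^2/∏(2,0,0,0,4,1)! = 1/48  (running -7/48)
⟨..|..⟩ = √(576/35)·(-7/48) = -0.591608

−√(7/20) ≈ -0.591608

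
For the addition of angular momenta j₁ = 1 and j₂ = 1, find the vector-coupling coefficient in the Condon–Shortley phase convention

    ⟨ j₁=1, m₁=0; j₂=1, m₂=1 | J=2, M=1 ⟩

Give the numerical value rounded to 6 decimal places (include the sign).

triangle: 0!·2!·2!/5! = 4/120
(j±m)!: 1!·1!·2!·0!·3!·1! = 12
prefactor² = (2J+1)·Δ·N² = 2
  k=0: +1/(0!·0!·1!·2!·1!·0!) = 1/2
Σ = 1/2  ⇒  CG² = 2·1/2² = 1/2
CG = +√(1/2) = +0.707107

+0.707107  (= +√(1/2))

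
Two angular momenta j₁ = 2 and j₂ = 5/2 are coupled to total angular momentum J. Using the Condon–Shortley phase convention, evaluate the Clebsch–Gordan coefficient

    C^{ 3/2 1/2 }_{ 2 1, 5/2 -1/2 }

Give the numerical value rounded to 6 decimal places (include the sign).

triangle: 3!*1!*2!/7! = 12/5040
(j±m)!: 3!*1!*2!*3!*2!*1! = 144
prefactor² = (2J+1)*Δ*N² = 48/35
  k=0: +1/(0!*3!*1!*2!*0!*0!) = 1/12
  k=1: −1/(1!*2!*0!*1!*1!*1!) = -1/2
Σ = -5/12  ⇒  CG² = 48/35*(-5/12)² = 5/21
CG = −√(5/21) = -0.487950

−√(5/21) = -0.487950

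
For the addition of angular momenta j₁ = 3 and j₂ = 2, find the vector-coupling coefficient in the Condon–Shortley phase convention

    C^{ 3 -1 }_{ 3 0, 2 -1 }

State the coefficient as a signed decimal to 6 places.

j₁+j₂−J=2  J+j₁−j₂=4  J−j₁+j₂=2  j₁+j₂+J+1=9
(j₁±m₁, j₂±m₂, J±M) = (3,3,1,3,2,4)
P² = 96/5
sum k=0..1:
  [0] +1/12 = 1/12
  [1] −1/8 = -1/8
S = -1/24
C² = P²·S² = 1/30 ; C = -0.182574

-0.182574  (= −√(1/30))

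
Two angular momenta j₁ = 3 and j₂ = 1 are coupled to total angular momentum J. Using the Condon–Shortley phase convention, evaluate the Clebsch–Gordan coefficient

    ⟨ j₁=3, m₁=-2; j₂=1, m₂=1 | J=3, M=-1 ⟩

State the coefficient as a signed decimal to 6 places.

triangle: 1!*5!*1!/8! = 120/40320
(j±m)!: 1!*5!*2!*0!*2!*4! = 11520
prefactor² = (2J+1)*Δ*N² = 240
  k=1: −1/(1!*0!*4!*1!*1!*0!) = -1/24
Σ = -1/24  ⇒  CG² = 240*(-1/24)² = 5/12
CG = −√(5/12) = -0.645497

-0.645497  (= −√(5/12))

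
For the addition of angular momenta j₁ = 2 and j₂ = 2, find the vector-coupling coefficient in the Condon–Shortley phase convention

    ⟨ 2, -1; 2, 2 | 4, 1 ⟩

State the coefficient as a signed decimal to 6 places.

j₁+j₂−J=0  J+j₁−j₂=4  J−j₁+j₂=4  j₁+j₂+J+1=9
(j₁±m₁, j₂±m₂, J±M) = (1,3,4,0,5,3)
P² = 10368/7
sum k=0..0:
  [0] +1/144 = 1/144
S = 1/144
C² = P²·S² = 1/14 ; C = +0.267261

+0.267261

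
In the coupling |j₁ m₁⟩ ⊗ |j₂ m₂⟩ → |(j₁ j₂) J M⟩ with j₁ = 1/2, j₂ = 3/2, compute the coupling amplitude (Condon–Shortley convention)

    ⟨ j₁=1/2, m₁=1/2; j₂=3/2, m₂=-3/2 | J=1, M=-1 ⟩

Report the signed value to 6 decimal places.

+0.866025

√[3·1!0!2!/4! · 1!0!0!3!0!2!] = √(3)
  +(−1)^0/∏(0,1,0,0,0,2)! = 1/2  (running 1/2)
⟨..|..⟩ = √(3)·(1/2) = +0.866025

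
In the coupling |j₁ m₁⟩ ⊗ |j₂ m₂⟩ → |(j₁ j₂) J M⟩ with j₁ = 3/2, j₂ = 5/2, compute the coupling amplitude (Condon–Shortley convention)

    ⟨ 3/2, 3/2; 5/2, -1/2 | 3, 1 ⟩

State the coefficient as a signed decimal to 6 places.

+0.670820

triangle: 1!*2!*4!/8! = 48/40320
(j±m)!: 3!*0!*2!*3!*4!*2! = 3456
prefactor² = (2J+1)*Δ*N² = 144/5
  k=0: +1/(0!*1!*0!*2!*2!*2!) = 1/8
Σ = 1/8  ⇒  CG² = 144/5*1/8² = 9/20
CG = +√(9/20) = +0.670820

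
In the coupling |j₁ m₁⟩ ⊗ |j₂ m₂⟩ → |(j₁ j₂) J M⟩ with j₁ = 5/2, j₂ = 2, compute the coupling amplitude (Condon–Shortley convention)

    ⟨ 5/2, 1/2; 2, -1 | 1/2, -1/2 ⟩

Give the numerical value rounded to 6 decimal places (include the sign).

-0.365148  (= −√(2/15))

j₁+j₂−J=4  J+j₁−j₂=1  J−j₁+j₂=0  j₁+j₂+J+1=6
(j₁±m₁, j₂±m₂, J±M) = (3,2,1,3,0,1)
P² = 24/5
sum k=1..1:
  [1] −1/6 = -1/6
S = -1/6
C² = P²·S² = 2/15 ; C = -0.365148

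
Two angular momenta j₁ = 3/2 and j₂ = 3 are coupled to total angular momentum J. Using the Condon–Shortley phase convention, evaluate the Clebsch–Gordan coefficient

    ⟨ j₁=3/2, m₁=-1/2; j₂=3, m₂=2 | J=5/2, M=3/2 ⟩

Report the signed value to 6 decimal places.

+0.267261  (= +√(1/14))

j₁+j₂−J=2  J+j₁−j₂=1  J−j₁+j₂=4  j₁+j₂+J+1=8
(j₁±m₁, j₂±m₂, J±M) = (1,2,5,1,4,1)
P² = 288/7
sum k=1..2:
  [1] −1/24 = -1/24
  [2] +1/12 = 1/12
S = 1/24
C² = P²·S² = 1/14 ; C = +0.267261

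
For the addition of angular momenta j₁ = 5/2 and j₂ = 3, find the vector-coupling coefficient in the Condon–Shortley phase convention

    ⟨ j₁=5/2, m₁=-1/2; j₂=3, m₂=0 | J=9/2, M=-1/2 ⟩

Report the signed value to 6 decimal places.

-0.208063

√[10·1!4!5!/11! · 2!3!3!3!4!5!] = √(69120/77)
  +(−1)^0/∏(0,1,3,3,1,2)! = 1/72  (running 1/72)
  +(−1)^1/∏(1,0,2,2,2,3)! = -1/48  (running -1/144)
⟨..|..⟩ = √(69120/77)·(-1/144) = -0.208063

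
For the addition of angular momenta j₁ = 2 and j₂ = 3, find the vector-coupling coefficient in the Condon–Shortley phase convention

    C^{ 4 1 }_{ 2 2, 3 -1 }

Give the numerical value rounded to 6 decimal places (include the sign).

+0.534522

j₁+j₂−J=1  J+j₁−j₂=3  J−j₁+j₂=5  j₁+j₂+J+1=10
(j₁±m₁, j₂±m₂, J±M) = (4,0,2,4,5,3)
P² = 10368/7
sum k=0..0:
  [0] +1/72 = 1/72
S = 1/72
C² = P²·S² = 2/7 ; C = +0.534522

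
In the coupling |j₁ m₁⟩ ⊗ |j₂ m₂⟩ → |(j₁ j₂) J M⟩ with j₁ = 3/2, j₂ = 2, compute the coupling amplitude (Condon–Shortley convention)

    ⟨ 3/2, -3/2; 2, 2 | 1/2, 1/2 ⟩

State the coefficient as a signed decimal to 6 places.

−√(2/5) = -0.632456

triangle: 3!·0!·1!/5! = 6/120
(j±m)!: 0!·3!·4!·0!·1!·0! = 144
prefactor² = (2J+1)·Δ·N² = 72/5
  k=3: −1/(3!·0!·0!·1!·0!·0!) = -1/6
Σ = -1/6  ⇒  CG² = 72/5·(-1/6)² = 2/5
CG = −√(2/5) = -0.632456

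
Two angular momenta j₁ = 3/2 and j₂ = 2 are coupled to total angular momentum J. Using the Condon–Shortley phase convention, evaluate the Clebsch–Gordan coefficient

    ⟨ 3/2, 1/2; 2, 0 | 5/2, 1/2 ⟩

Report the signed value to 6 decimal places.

triangle: 1!·2!·3!/7! = 12/5040
(j±m)!: 2!·1!·2!·2!·3!·2! = 96
prefactor² = (2J+1)·Δ·N² = 48/35
  k=0: +1/(0!·1!·1!·2!·1!·1!) = 1/2
  k=1: −1/(1!·0!·0!·1!·2!·2!) = -1/4
Σ = 1/4  ⇒  CG² = 48/35·1/4² = 3/35
CG = +√(3/35) = +0.292770

+0.292770  (= +√(3/35))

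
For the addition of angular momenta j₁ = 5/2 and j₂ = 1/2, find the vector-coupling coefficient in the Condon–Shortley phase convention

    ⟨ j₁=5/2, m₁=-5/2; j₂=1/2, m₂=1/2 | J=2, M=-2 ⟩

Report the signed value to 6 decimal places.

−√(5/6) ≈ -0.912871

j₁+j₂−J=1  J+j₁−j₂=4  J−j₁+j₂=0  j₁+j₂+J+1=6
(j₁±m₁, j₂±m₂, J±M) = (0,5,1,0,0,4)
P² = 480
sum k=1..1:
  [1] −1/24 = -1/24
S = -1/24
C² = P²·S² = 5/6 ; C = -0.912871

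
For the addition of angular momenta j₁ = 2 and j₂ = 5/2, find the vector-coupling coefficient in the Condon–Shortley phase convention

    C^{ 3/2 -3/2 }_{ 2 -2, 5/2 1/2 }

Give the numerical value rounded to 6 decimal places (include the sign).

triangle: 3!·1!·2!/7! = 12/5040
(j±m)!: 0!·4!·3!·2!·0!·3! = 1728
prefactor² = (2J+1)·Δ·N² = 576/35
  k=3: −1/(3!·0!·1!·0!·0!·2!) = -1/12
Σ = -1/12  ⇒  CG² = 576/35·(-1/12)² = 4/35
CG = −√(4/35) = -0.338062

−√(4/35) ≈ -0.338062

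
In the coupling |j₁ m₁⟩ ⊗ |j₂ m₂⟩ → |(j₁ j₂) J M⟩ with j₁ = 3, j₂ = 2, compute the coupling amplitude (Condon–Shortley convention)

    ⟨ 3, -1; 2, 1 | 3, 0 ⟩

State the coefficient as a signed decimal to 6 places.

√[7·2!4!2!/9! · 2!4!3!1!3!3!] = √(96/5)
  +(−1)^1/∏(1,1,3,2,1,0)! = -1/12  (running -1/12)
  +(−1)^2/∏(2,0,2,1,2,1)! = 1/8  (running 1/24)
⟨..|..⟩ = √(96/5)·(1/24) = +0.182574

+√(1/30) ≈ +0.182574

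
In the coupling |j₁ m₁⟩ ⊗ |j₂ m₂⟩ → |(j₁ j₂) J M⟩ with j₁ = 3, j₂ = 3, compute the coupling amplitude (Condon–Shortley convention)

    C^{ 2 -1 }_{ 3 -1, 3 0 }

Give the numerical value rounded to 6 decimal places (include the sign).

+0.154303  (= +√(1/42))

j₁+j₂−J=4  J+j₁−j₂=2  J−j₁+j₂=2  j₁+j₂+J+1=9
(j₁±m₁, j₂±m₂, J±M) = (2,4,3,3,1,3)
P² = 96/7
sum k=2..3:
  [2] +1/8 = 1/8
  [3] −1/12 = -1/12
S = 1/24
C² = P²·S² = 1/42 ; C = +0.154303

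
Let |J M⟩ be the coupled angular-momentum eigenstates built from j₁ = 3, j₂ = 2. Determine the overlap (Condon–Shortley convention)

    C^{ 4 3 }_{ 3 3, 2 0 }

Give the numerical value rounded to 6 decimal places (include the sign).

√[9·1!5!3!/10! · 6!0!2!2!7!1!] = √(25920)
  +(−1)^0/∏(0,1,0,2,5,1)! = 1/240  (running 1/240)
⟨..|..⟩ = √(25920)·(1/240) = +0.670820

+0.670820  (= +√(9/20))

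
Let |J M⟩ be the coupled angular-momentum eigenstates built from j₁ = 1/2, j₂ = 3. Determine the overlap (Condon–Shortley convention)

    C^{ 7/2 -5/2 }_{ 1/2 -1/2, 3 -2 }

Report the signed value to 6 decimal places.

+√(6/7) ≈ +0.925820

j₁+j₂−J=0  J+j₁−j₂=1  J−j₁+j₂=6  j₁+j₂+J+1=8
(j₁±m₁, j₂±m₂, J±M) = (0,1,1,5,1,6)
P² = 86400/7
sum k=0..0:
  [0] +1/120 = 1/120
S = 1/120
C² = P²·S² = 6/7 ; C = +0.925820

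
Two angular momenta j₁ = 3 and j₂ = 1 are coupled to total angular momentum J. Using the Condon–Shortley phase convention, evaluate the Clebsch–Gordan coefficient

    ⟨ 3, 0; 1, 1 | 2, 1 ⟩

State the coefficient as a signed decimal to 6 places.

+0.377964  (= +√(1/7))

j₁+j₂−J=2  J+j₁−j₂=4  J−j₁+j₂=0  j₁+j₂+J+1=7
(j₁±m₁, j₂±m₂, J±M) = (3,3,2,0,3,1)
P² = 144/7
sum k=2..2:
  [2] +1/12 = 1/12
S = 1/12
C² = P²·S² = 1/7 ; C = +0.377964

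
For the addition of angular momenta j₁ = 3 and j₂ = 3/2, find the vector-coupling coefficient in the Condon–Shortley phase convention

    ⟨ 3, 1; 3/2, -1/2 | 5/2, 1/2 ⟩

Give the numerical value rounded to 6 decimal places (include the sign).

−√(1/70) ≈ -0.119523

triangle: 2!·4!·1!/8! = 48/40320
(j±m)!: 4!·2!·1!·2!·3!·2! = 1152
prefactor² = (2J+1)·Δ·N² = 288/35
  k=0: +1/(0!·2!·2!·1!·2!·0!) = 1/8
  k=1: −1/(1!·1!·1!·0!·3!·1!) = -1/6
Σ = -1/24  ⇒  CG² = 288/35·(-1/24)² = 1/70
CG = −√(1/70) = -0.119523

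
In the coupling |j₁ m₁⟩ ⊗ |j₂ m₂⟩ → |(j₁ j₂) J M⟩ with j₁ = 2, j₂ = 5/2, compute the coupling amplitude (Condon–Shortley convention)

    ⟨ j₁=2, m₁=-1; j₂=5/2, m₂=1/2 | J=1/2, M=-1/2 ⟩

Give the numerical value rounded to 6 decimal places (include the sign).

-0.365148

j₁+j₂−J=4  J+j₁−j₂=0  J−j₁+j₂=1  j₁+j₂+J+1=6
(j₁±m₁, j₂±m₂, J±M) = (1,3,3,2,0,1)
P² = 24/5
sum k=3..3:
  [3] −1/6 = -1/6
S = -1/6
C² = P²·S² = 2/15 ; C = -0.365148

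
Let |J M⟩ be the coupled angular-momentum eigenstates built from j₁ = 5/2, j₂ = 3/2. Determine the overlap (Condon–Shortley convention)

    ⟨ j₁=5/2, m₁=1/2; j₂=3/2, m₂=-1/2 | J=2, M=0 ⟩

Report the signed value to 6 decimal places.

triangle: 2!*3!*1!/7! = 12/5040
(j±m)!: 3!*2!*1!*2!*2!*2! = 96
prefactor² = (2J+1)*Δ*N² = 8/7
  k=0: +1/(0!*2!*2!*1!*1!*0!) = 1/4
  k=1: −1/(1!*1!*1!*0!*2!*1!) = -1/2
Σ = -1/4  ⇒  CG² = 8/7*(-1/4)² = 1/14
CG = −√(1/14) = -0.267261

-0.267261  (= −√(1/14))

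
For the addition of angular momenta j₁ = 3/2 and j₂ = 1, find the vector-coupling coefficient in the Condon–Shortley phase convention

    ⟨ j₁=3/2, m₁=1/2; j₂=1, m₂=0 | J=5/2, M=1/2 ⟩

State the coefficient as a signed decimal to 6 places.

+0.774597  (= +√(3/5))

√[6·0!3!2!/6! · 2!1!1!1!3!2!] = √(12/5)
  +(−1)^0/∏(0,0,1,1,2,1)! = 1/2  (running 1/2)
⟨..|..⟩ = √(12/5)·(1/2) = +0.774597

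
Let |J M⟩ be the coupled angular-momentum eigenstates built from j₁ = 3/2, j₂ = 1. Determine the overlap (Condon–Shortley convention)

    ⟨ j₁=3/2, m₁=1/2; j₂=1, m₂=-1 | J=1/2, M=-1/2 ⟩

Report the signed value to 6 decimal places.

√[2·2!1!0!/4! · 2!1!0!2!0!1!] = √(2/3)
  +(−1)^0/∏(0,2,1,0,0,0)! = 1/2  (running 1/2)
⟨..|..⟩ = √(2/3)·(1/2) = +0.408248

+√(1/6) ≈ +0.408248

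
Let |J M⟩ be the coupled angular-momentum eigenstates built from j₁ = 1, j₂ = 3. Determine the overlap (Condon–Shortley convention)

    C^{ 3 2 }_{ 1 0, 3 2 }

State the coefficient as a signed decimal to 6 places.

−√(1/3) = -0.577350

j₁+j₂−J=1  J+j₁−j₂=1  J−j₁+j₂=5  j₁+j₂+J+1=8
(j₁±m₁, j₂±m₂, J±M) = (1,1,5,1,5,1)
P² = 300
sum k=0..1:
  [0] +1/120 = 1/120
  [1] −1/24 = -1/24
S = -1/30
C² = P²·S² = 1/3 ; C = -0.577350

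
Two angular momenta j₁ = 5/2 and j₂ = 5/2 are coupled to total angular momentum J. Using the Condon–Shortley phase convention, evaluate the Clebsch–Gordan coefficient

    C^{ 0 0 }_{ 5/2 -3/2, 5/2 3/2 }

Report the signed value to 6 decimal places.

+0.408248  (= +√(1/6))

j₁+j₂−J=5  J+j₁−j₂=0  J−j₁+j₂=0  j₁+j₂+J+1=6
(j₁±m₁, j₂±m₂, J±M) = (1,4,4,1,0,0)
P² = 96
sum k=4..4:
  [4] +1/24 = 1/24
S = 1/24
C² = P²·S² = 1/6 ; C = +0.408248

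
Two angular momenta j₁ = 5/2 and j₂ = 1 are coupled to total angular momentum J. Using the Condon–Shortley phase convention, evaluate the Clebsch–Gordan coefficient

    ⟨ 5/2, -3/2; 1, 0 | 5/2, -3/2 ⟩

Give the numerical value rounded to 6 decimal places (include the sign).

j₁+j₂−J=1  J+j₁−j₂=4  J−j₁+j₂=1  j₁+j₂+J+1=7
(j₁±m₁, j₂±m₂, J±M) = (1,4,1,1,1,4)
P² = 576/35
sum k=0..1:
  [0] +1/24 = 1/24
  [1] −1/6 = -1/6
S = -1/8
C² = P²·S² = 9/35 ; C = -0.507093

−√(9/35) ≈ -0.507093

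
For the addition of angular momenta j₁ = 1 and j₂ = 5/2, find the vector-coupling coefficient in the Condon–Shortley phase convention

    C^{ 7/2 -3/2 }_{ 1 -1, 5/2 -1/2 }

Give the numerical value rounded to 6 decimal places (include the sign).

triangle: 0!×2!×5!/8! = 240/40320
(j±m)!: 0!×2!×2!×3!×2!×5! = 5760
prefactor² = (2J+1)×Δ×N² = 1920/7
  k=0: +1/(0!×0!×2!×2!×0!×3!) = 1/24
Σ = 1/24  ⇒  CG² = 1920/7×1/24² = 10/21
CG = +√(10/21) = +0.690066

+0.690066  (= +√(10/21))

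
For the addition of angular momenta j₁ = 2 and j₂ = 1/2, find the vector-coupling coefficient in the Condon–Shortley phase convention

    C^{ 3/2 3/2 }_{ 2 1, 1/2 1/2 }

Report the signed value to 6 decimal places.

−√(1/5) = -0.447214

j₁+j₂−J=1  J+j₁−j₂=3  J−j₁+j₂=0  j₁+j₂+J+1=5
(j₁±m₁, j₂±m₂, J±M) = (3,1,1,0,3,0)
P² = 36/5
sum k=1..1:
  [1] −1/6 = -1/6
S = -1/6
C² = P²·S² = 1/5 ; C = -0.447214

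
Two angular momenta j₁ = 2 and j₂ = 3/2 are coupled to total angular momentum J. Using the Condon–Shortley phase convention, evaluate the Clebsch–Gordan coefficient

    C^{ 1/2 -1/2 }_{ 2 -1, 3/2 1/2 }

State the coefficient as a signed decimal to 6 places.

triangle: 3!*1!*0!/5! = 6/120
(j±m)!: 1!*3!*2!*1!*0!*1! = 12
prefactor² = (2J+1)*Δ*N² = 6/5
  k=2: +1/(2!*1!*1!*0!*0!*0!) = 1/2
Σ = 1/2  ⇒  CG² = 6/5*1/2² = 3/10
CG = +√(3/10) = +0.547723

+0.547723  (= +√(3/10))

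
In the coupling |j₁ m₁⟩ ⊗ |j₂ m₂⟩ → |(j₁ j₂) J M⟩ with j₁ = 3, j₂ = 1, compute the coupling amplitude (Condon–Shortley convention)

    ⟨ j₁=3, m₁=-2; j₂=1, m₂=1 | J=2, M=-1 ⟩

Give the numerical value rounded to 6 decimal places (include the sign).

+√(10/21) = +0.690066

j₁+j₂−J=2  J+j₁−j₂=4  J−j₁+j₂=0  j₁+j₂+J+1=7
(j₁±m₁, j₂±m₂, J±M) = (1,5,2,0,1,3)
P² = 480/7
sum k=2..2:
  [2] +1/12 = 1/12
S = 1/12
C² = P²·S² = 10/21 ; C = +0.690066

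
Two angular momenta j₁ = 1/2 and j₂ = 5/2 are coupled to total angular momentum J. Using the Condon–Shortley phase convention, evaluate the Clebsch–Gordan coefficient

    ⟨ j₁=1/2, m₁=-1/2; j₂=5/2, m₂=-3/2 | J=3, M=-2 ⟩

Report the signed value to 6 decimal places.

+√(5/6) ≈ +0.912871

triangle: 0!×1!×5!/7! = 120/5040
(j±m)!: 0!×1!×1!×4!×1!×5! = 2880
prefactor² = (2J+1)×Δ×N² = 480
  k=0: +1/(0!×0!×1!×1!×0!×4!) = 1/24
Σ = 1/24  ⇒  CG² = 480×1/24² = 5/6
CG = +√(5/6) = +0.912871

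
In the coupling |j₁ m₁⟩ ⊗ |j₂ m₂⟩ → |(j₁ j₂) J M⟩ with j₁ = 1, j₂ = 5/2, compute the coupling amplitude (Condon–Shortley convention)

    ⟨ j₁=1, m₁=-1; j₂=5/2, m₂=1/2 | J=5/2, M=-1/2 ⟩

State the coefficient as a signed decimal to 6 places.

√[6·1!1!4!/7! · 0!2!3!2!2!3!] = √(288/35)
  +(−1)^1/∏(1,0,1,2,0,2)! = -1/4  (running -1/4)
⟨..|..⟩ = √(288/35)·(-1/4) = -0.717137

−√(18/35) = -0.717137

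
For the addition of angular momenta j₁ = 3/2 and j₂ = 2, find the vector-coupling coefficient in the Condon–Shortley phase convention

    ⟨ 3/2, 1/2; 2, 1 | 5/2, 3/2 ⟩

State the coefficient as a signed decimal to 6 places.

-0.169031

triangle: 1!·2!·3!/7! = 12/5040
(j±m)!: 2!·1!·3!·1!·4!·1! = 288
prefactor² = (2J+1)·Δ·N² = 144/35
  k=0: +1/(0!·1!·1!·3!·1!·0!) = 1/6
  k=1: −1/(1!·0!·0!·2!·2!·1!) = -1/4
Σ = -1/12  ⇒  CG² = 144/35·(-1/12)² = 1/35
CG = −√(1/35) = -0.169031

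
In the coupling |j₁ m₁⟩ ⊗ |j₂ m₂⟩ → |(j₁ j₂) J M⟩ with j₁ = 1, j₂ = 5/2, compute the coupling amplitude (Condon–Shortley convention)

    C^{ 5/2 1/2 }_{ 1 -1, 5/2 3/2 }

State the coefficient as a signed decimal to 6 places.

√[6·1!1!4!/7! · 0!2!4!1!3!2!] = √(576/35)
  +(−1)^1/∏(1,0,1,3,0,1)! = -1/6  (running -1/6)
⟨..|..⟩ = √(576/35)·(-1/6) = -0.676123

−√(16/35) ≈ -0.676123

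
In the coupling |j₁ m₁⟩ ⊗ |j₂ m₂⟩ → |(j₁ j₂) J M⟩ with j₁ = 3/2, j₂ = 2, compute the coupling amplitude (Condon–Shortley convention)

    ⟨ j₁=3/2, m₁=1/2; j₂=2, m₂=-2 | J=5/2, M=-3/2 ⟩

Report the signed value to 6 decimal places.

+0.676123  (= +√(16/35))

triangle: 1!·2!·3!/7! = 12/5040
(j±m)!: 2!·1!·0!·4!·1!·4! = 1152
prefactor² = (2J+1)·Δ·N² = 576/35
  k=0: +1/(0!·1!·1!·0!·1!·3!) = 1/6
Σ = 1/6  ⇒  CG² = 576/35·1/6² = 16/35
CG = +√(16/35) = +0.676123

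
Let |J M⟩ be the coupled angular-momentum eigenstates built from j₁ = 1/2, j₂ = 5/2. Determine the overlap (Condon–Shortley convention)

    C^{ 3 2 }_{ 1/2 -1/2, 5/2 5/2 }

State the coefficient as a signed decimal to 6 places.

+0.408248

j₁+j₂−J=0  J+j₁−j₂=1  J−j₁+j₂=5  j₁+j₂+J+1=7
(j₁±m₁, j₂±m₂, J±M) = (0,1,5,0,5,1)
P² = 2400
sum k=0..0:
  [0] +1/120 = 1/120
S = 1/120
C² = P²·S² = 1/6 ; C = +0.408248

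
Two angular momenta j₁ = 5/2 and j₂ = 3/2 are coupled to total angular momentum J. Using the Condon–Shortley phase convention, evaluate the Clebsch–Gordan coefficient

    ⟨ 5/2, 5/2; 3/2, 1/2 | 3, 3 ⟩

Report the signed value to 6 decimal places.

triangle: 1!×4!×2!/8! = 48/40320
(j±m)!: 5!×0!×2!×1!×6!×0! = 172800
prefactor² = (2J+1)×Δ×N² = 1440
  k=0: +1/(0!×1!×0!×2!×4!×0!) = 1/48
Σ = 1/48  ⇒  CG² = 1440×1/48² = 5/8
CG = +√(5/8) = +0.790569

+0.790569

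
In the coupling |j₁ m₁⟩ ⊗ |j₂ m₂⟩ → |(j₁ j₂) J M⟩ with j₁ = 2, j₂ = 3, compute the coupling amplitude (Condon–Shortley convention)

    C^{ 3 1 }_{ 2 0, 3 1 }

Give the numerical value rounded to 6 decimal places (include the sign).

triangle: 2!×2!×4!/9! = 96/362880
(j±m)!: 2!×2!×4!×2!×4!×2! = 9216
prefactor² = (2J+1)×Δ×N² = 256/15
  k=0: +1/(0!×2!×2!×4!×0!×0!) = 1/96
  k=1: −1/(1!×1!×1!×3!×1!×1!) = -1/6
  k=2: +1/(2!×0!×0!×2!×2!×2!) = 1/16
Σ = -3/32  ⇒  CG² = 256/15×(-3/32)² = 3/20
CG = −√(3/20) = -0.387298

-0.387298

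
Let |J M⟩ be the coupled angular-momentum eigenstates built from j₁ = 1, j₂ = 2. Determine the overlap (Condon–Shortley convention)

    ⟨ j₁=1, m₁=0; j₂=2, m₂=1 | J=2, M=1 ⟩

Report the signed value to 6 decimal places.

-0.408248

triangle: 1!*1!*3!/6! = 6/720
(j±m)!: 1!*1!*3!*1!*3!*1! = 36
prefactor² = (2J+1)*Δ*N² = 3/2
  k=0: +1/(0!*1!*1!*3!*0!*0!) = 1/6
  k=1: −1/(1!*0!*0!*2!*1!*1!) = -1/2
Σ = -1/3  ⇒  CG² = 3/2*(-1/3)² = 1/6
CG = −√(1/6) = -0.408248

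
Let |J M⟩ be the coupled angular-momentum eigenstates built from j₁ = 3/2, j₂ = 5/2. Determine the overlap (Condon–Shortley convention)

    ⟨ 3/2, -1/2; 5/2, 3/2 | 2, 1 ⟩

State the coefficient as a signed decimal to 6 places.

+0.154303

j₁+j₂−J=2  J+j₁−j₂=1  J−j₁+j₂=3  j₁+j₂+J+1=7
(j₁±m₁, j₂±m₂, J±M) = (1,2,4,1,3,1)
P² = 24/7
sum k=1..2:
  [1] −1/6 = -1/6
  [2] +1/4 = 1/4
S = 1/12
C² = P²·S² = 1/42 ; C = +0.154303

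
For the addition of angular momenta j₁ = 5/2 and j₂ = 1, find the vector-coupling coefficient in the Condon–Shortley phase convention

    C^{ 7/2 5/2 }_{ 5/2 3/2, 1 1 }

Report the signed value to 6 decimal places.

+√(5/7) = +0.845154

j₁+j₂−J=0  J+j₁−j₂=5  J−j₁+j₂=2  j₁+j₂+J+1=8
(j₁±m₁, j₂±m₂, J±M) = (4,1,2,0,6,1)
P² = 11520/7
sum k=0..0:
  [0] +1/48 = 1/48
S = 1/48
C² = P²·S² = 5/7 ; C = +0.845154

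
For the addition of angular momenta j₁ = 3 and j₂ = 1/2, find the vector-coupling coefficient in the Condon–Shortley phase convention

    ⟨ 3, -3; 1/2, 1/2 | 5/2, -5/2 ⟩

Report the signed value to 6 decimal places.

−√(6/7) ≈ -0.925820

√[6·1!5!0!/7! · 0!6!1!0!0!5!] = √(86400/7)
  +(−1)^1/∏(1,0,5,0,0,0)! = -1/120  (running -1/120)
⟨..|..⟩ = √(86400/7)·(-1/120) = -0.925820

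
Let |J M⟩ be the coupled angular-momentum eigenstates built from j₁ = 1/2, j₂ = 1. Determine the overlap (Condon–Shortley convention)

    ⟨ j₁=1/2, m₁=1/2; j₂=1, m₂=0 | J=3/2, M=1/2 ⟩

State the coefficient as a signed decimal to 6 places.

+√(2/3) = +0.816497

√[4·0!1!2!/4! · 1!0!1!1!2!1!] = √(2/3)
  +(−1)^0/∏(0,0,0,1,1,1)! = 1  (running 1)
⟨..|..⟩ = √(2/3)·(1) = +0.816497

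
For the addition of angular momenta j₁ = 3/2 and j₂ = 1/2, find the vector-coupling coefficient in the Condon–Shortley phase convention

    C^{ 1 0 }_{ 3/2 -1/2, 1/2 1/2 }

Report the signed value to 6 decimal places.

-0.707107

√[3·1!2!0!/4! · 1!2!1!0!1!1!] = √(1/2)
  +(−1)^1/∏(1,0,1,0,1,0)! = -1  (running -1)
⟨..|..⟩ = √(1/2)·(-1) = -0.707107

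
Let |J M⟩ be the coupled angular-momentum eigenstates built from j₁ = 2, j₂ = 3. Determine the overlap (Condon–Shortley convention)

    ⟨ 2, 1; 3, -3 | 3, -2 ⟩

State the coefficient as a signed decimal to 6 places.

j₁+j₂−J=2  J+j₁−j₂=2  J−j₁+j₂=4  j₁+j₂+J+1=9
(j₁±m₁, j₂±m₂, J±M) = (3,1,0,6,1,5)
P² = 960
sum k=0..0:
  [0] +1/48 = 1/48
S = 1/48
C² = P²·S² = 5/12 ; C = +0.645497

+0.645497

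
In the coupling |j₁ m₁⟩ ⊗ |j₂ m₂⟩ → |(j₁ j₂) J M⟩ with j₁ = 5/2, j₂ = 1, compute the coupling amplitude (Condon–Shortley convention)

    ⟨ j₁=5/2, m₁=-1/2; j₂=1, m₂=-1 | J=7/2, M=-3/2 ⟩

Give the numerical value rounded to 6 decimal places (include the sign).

j₁+j₂−J=0  J+j₁−j₂=5  J−j₁+j₂=2  j₁+j₂+J+1=8
(j₁±m₁, j₂±m₂, J±M) = (2,3,0,2,2,5)
P² = 1920/7
sum k=0..0:
  [0] +1/24 = 1/24
S = 1/24
C² = P²·S² = 10/21 ; C = +0.690066

+√(10/21) = +0.690066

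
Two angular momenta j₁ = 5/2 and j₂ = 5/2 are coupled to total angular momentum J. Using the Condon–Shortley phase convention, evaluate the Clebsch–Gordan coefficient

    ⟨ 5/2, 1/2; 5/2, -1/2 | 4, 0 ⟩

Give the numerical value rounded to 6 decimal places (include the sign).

+√(1/7) = +0.377964

√[9·1!4!4!/10! · 3!2!2!3!4!4!] = √(20736/175)
  +(−1)^0/∏(0,1,2,2,2,2)! = 1/16  (running 1/16)
  +(−1)^1/∏(1,0,1,1,3,3)! = -1/36  (running 5/144)
⟨..|..⟩ = √(20736/175)·(5/144) = +0.377964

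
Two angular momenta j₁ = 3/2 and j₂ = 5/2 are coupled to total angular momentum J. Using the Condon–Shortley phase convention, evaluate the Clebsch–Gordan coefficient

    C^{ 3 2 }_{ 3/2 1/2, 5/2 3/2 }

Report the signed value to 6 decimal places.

-0.288675

triangle: 1!·2!·4!/8! = 48/40320
(j±m)!: 2!·1!·4!·1!·5!·1! = 5760
prefactor² = (2J+1)·Δ·N² = 48
  k=0: +1/(0!·1!·1!·4!·1!·0!) = 1/24
  k=1: −1/(1!·0!·0!·3!·2!·1!) = -1/12
Σ = -1/24  ⇒  CG² = 48·(-1/24)² = 1/12
CG = −√(1/12) = -0.288675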